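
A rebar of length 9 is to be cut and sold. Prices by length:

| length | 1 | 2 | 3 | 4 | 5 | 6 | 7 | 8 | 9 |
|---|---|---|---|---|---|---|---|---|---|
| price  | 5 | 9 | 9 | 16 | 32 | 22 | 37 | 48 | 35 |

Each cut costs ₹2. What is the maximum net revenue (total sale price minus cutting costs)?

51

Let r[k] be the best obtainable value from length k. For each k, try every first piece i and keep the best of price[i] + r[k−i] minus the 2 cut fee when i<k.
r[1] = 5
r[2] = max(5+5-2, 9+0) = 9
r[3] = max(5+9-2, 9+5-2, 9+0) = 12
r[4] = max(5+12-2, 9+9-2, 9+5-2, 16+0) = 16
r[5] = max(5+16-2, 9+12-2, 9+9-2, 16+5-2, 32+0) = 32
r[6] = max(5+32-2, 9+16-2, 9+12-2, 16+9-2, 32+5-2, 22+0) = 35
r[7] = max(5+35-2, 9+32-2, 9+16-2, …, 22+5-2, 37+0) = 39
r[8] = max(5+39-2, 9+35-2, 9+32-2, …, 37+5-2, 48+0) = 48
r[9] = max(5+48-2, 9+39-2, 9+35-2, …, 48+5-2, 35+0) = 51
One optimal plan: pieces 8 + 1 (1 cut) → ₹53 − ₹2 = ₹51.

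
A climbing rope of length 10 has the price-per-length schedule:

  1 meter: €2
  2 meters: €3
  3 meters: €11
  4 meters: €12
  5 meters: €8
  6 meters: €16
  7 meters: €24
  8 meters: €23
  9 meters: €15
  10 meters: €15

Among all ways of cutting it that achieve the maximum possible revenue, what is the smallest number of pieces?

Let r[k] be the best obtainable value from length k. For each k, try every first piece i and keep the best of price[i] + r[k−i].
r[1] = 2
r[2] = 4  (first piece 1, then r[1]=2)
r[3] = 11
r[4] = 13  (first piece 1, then r[3]=11)
r[5] = 15  (first piece 1, then r[4]=13)
r[6] = 22  (first piece 3, then r[3]=11)
r[7] = 24  (first piece 1, then r[6]=22)
r[8] = 26  (first piece 1, then r[7]=24)
r[9] = 33  (first piece 3, then r[6]=22)
r[10] = 35  (first piece 1, then r[9]=33)
Maximum revenue is €35.
Now minimize piece count subject to staying optimal: for each k, pieces[k] = 1 + min over i with p[i]+r[k−i]=r[k] of pieces[k−i].
pieces[7] = 1
pieces[8] = 2
pieces[9] = 3
pieces[10] = 2

2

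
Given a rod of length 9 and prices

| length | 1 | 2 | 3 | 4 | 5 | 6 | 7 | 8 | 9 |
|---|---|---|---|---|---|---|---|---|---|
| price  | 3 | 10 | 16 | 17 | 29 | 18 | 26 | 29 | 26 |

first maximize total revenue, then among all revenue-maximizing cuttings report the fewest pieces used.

Build r[k] bottom-up: r[k] = max over allowed piece i of (p[i] + r[k−i]).
r[1] = 3
r[2] = 10
r[3] = 16
r[4] = 20  (first piece 2, then r[2]=10)
r[5] = 29
r[6] = 32  (first piece 1, then r[5]=29)
r[7] = 39  (first piece 2, then r[5]=29)
r[8] = 45  (first piece 3, then r[5]=29)
r[9] = 49  (first piece 2, then r[7]=39)
Maximum revenue is $49.
Now minimize piece count subject to staying optimal: for each k, pieces[k] = 1 + min over i with p[i]+r[k−i]=r[k] of pieces[k−i].
pieces[6] = 2
pieces[7] = 2
pieces[8] = 2
pieces[9] = 3

3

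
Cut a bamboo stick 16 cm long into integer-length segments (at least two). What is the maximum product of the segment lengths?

324

Fill f[k] for k=2..16: at each k try every first piece i and multiply by the better of (k−i) uncut or f[k−i].
f[2] = 1·max(1,0) = 1·1 = 1
f[3] = 1·max(2,1) = 1·2 = 2
f[4] = 2·max(2,1) = 2·2 = 4
f[5] = 2·max(3,2) = 2·3 = 6
f[6] = 3·max(3,2) = 3·3 = 9
f[7] = 2·max(5,6) = 2·6 = 12
f[8] = 2·max(6,9) = 2·9 = 18
f[9] = 3·max(6,9) = 3·9 = 27
f[10] = 2·max(8,18) = 2·18 = 36
f[11] = 2·max(9,27) = 2·27 = 54
f[12] = 3·max(9,27) = 3·27 = 81
f[13] = 2·max(11,54) = 2·54 = 108
f[14] = 2·max(12,81) = 2·81 = 162
f[15] = 3·max(12,81) = 3·81 = 243
f[16] = 2·max(14,162) = 2·162 = 324
One optimal split: 3 + 3 + 3 + 3 + 2 + 2; product 3·3·3·3·2·2 = 324.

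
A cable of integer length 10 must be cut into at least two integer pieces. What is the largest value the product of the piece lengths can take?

36

Let f[k] be the best product for length k (with at least one cut). For each first piece i, the rest contributes max(k−i, f[k−i]).
f[2] = 1×max(1,0) = 1×1 = 1
f[3] = max(1×2, 2×1) = 2
f[4] = max(1×3, 2×2, 3×1) = 4
f[5] = max(1×4, 2×3, 3×2, 4×1) = 6
f[6] = max(1×6, 2×4, 3×3, 4×2, 5×1) = 9
f[7] = max(1×9, 2×6, 3×4, 4×3, 5×2, 6×1) = 12
f[8] = max(1×12, 2×9, 3×6, …, 6×2, 7×1) = 18
f[9] = max(1×18, 2×12, 3×9, …, 7×2, 8×1) = 27
f[10] = max(1×27, 2×18, 3×12, …, 8×2, 9×1) = 36
One optimal split: 3 + 3 + 2 + 2; product 3×3×2×2 = 36.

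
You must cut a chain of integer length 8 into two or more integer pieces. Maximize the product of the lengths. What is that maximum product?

18

Define P[k] = max over 1≤i<k of i · max(k−i, P[k−i]); the inner max lets the remainder stay uncut if that's better.
P[2] = 1×max(1,0) = 1×1 = 1
P[3] = max(1×2, 2×1) = 2
P[4] = max(1×3, 2×2, 3×1) = 4
P[5] = max(1×4, 2×3, 3×2, 4×1) = 6
P[6] = max(1×6, 2×4, 3×3, 4×2, 5×1) = 9
P[7] = max(1×9, 2×6, 3×4, 4×3, 5×2, 6×1) = 12
P[8] = max(1×12, 2×9, 3×6, …, 6×2, 7×1) = 18
One optimal split: 3 + 3 + 2; product 3×3×2 = 18.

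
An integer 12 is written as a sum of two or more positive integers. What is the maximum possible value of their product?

Fill P[k] for k=2..12: at each k try every first piece i and multiply by the better of (k−i) uncut or P[k−i].
P[2] = 1·max(1,0) = 1·1 = 1
P[3] = max(1·2, 2·1) = 2
P[4] = max(1·3, 2·2, 3·1) = 4
P[5] = max(1·4, 2·3, 3·2, 4·1) = 6
P[6] = max(1·6, 2·4, 3·3, 4·2, 5·1) = 9
P[7] = max(1·9, 2·6, 3·4, 4·3, 5·2, 6·1) = 12
P[8] = max(1·12, 2·9, 3·6, …, 6·2, 7·1) = 18
P[9] = max(1·18, 2·12, 3·9, …, 7·2, 8·1) = 27
P[10] = max(1·27, 2·18, 3·12, …, 8·2, 9·1) = 36
P[11] = max(1·36, 2·27, 3·18, …, 9·2, 10·1) = 54
P[12] = max(1·54, 2·36, 3·27, …, 10·2, 11·1) = 81
One optimal split: 3 + 3 + 3 + 3; product 3·3·3·3 = 81.

81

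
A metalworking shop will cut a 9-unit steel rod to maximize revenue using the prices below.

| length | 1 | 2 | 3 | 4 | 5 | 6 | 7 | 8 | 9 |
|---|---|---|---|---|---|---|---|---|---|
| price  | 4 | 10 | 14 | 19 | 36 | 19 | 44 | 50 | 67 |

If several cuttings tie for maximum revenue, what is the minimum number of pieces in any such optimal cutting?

1

Let r[k] be the best obtainable value from length k. For each k, try every first piece i and keep the best of price[i] + r[k−i].
r[1] = 4
r[2] = max(4+4, 10+0) = 10
r[3] = max(4+10, 10+4, 14+0) = 14
r[4] = max(4+14, 10+10, 14+4, 19+0) = 20
r[5] = max(4+20, 10+14, 14+10, 19+4, 36+0) = 36
r[6] = max(4+36, 10+20, 14+14, 19+10, 36+4, 19+0) = 40
r[7] = max(4+40, 10+36, 14+20, …, 19+4, 44+0) = 46
r[8] = max(4+46, 10+40, 14+36, …, 44+4, 50+0) = 50
r[9] = max(4+50, 10+46, 14+40, …, 50+4, 67+0) = 67
Maximum revenue is $67.
Now minimize piece count subject to staying optimal: for each k, pieces[k] = 1 + min over i with p[i]+r[k−i]=r[k] of pieces[k−i].
pieces[6] = 2
pieces[7] = 2
pieces[8] = 1
pieces[9] = 1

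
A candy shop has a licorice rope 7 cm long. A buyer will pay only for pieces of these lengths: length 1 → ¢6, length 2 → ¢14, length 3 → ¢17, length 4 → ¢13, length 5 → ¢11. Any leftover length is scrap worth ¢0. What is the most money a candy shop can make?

48

Build f[k] bottom-up: f[k] = max over allowed piece i of (p[i] + f[k−i]).
f[1] = 6
f[2] = max(6+6, 14+0) = 14
f[3] = max(6+14, 14+6, 17+0) = 20
f[4] = max(6+20, 14+14, 17+6, 13+0) = 28
f[5] = max(6+28, 14+20, 17+14, 13+6, 11+0) = 34
f[6] = max(6+34, 14+28, 17+20, 13+14, 11+6) = 42
f[7] = max(6+42, 14+34, 17+28, 13+20, 11+14) = 48
One optimal cutting: 2 + 2 + 2 + 1 → ¢48.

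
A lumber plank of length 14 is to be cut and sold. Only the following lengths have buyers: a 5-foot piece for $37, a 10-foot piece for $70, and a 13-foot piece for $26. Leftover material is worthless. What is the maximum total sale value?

74

Let r[k] be the best obtainable value from length k. For each k, try every first piece i and keep the best of price[i] + r[k−i].
r[1] = 0
r[2] = 0
r[3] = 0
r[4] = 0
r[5] = 37
r[6] = 37
r[7] = 37
r[8] = 37
r[9] = 37
r[10] = max(37+37, 70+0) = 74
r[11] = max(37+37, 70+0) = 74
r[12] = max(37+37, 70+0) = 74
r[13] = max(37+37, 70+0, 26+0) = 74
r[14] = max(37+37, 70+0, 26+0) = 74
One optimal cutting: pieces 5 + 5 with 4 feet of scrap → $74.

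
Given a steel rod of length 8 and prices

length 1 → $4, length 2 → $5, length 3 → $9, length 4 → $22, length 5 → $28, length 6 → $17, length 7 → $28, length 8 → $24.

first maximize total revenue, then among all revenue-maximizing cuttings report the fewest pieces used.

2

Let r[k] be the best obtainable value from length k. For each k, try every first piece i and keep the best of price[i] + r[k−i].
r[1] = 4
r[2] = 8  (first piece 1, then r[1]=4)
r[3] = 12  (first piece 1, then r[2]=8)
r[4] = 22
r[5] = 28
r[6] = 32  (first piece 1, then r[5]=28)
r[7] = 36  (first piece 1, then r[6]=32)
r[8] = 44  (first piece 4, then r[4]=22)
Maximum revenue is $44.
Now minimize piece count subject to staying optimal: for each k, pieces[k] = 1 + min over i with p[i]+r[k−i]=r[k] of pieces[k−i].
pieces[5] = 1
pieces[6] = 2
pieces[7] = 3
pieces[8] = 2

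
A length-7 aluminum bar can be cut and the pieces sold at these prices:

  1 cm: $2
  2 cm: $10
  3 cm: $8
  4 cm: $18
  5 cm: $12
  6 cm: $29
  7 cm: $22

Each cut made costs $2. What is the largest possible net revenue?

29

Let r[k] be the best obtainable value from length k. For each k, try every first piece i and keep the best of price[i] + r[k−i] minus the 2 cut fee when i<k.
r[1] = 2
r[2] = max(2+2-2, 10+0) = 10
r[3] = max(2+10-2, 10+2-2, 8+0) = 10
r[4] = max(2+10-2, 10+10-2, 8+2-2, 18+0) = 18
r[5] = max(2+18-2, 10+10-2, 8+10-2, 18+2-2, 12+0) = 18
r[6] = max(2+18-2, 10+18-2, 8+10-2, 18+10-2, 12+2-2, 29+0) = 29
r[7] = max(2+29-2, 10+18-2, 8+18-2, …, 29+2-2, 22+0) = 29
One optimal plan: pieces 6 + 1 (1 cut) → $31 − $2 = $29.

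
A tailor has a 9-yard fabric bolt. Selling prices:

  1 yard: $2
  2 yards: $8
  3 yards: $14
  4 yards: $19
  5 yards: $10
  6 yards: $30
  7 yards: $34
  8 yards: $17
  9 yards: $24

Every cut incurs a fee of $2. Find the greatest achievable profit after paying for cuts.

Let net[k] be the best obtainable value from length k. For each k, try every first piece i and keep the best of price[i] + net[k−i] minus the 2 cut fee when i<k.
net[1] = 2
net[2] = max(2+2-2, 8+0) = 8
net[3] = max(2+8-2, 8+2-2, 14+0) = 14
net[4] = max(2+14-2, 8+8-2, 14+2-2, 19+0) = 19
net[5] = max(2+19-2, 8+14-2, 14+8-2, 19+2-2, 10+0) = 20
net[6] = max(2+20-2, 8+19-2, 14+14-2, 19+8-2, 10+2-2, 30+0) = 30
net[7] = max(2+30-2, 8+20-2, 14+19-2, …, 30+2-2, 34+0) = 34
net[8] = max(2+34-2, 8+30-2, 14+20-2, …, 34+2-2, 17+0) = 36
net[9] = max(2+36-2, 8+34-2, 14+30-2, …, 17+2-2, 24+0) = 42
One optimal plan: pieces 6 + 3 (1 cut) → $44 − $2 = $42.

42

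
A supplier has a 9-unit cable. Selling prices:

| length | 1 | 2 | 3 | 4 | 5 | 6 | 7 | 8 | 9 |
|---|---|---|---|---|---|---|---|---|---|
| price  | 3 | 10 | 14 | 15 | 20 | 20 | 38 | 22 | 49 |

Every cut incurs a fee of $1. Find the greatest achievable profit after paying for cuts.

Let v[k] be the best obtainable value from length k. For each k, try every first piece i and keep the best of price[i] + v[k−i] minus the 1 cut fee when i<k.
v[1] = 3
v[2] = max(3+3-1, 10+0) = 10
v[3] = max(3+10-1, 10+3-1, 14+0) = 14
v[4] = max(3+14-1, 10+10-1, 14+3-1, 15+0) = 19
v[5] = max(3+19-1, 10+14-1, 14+10-1, 15+3-1, 20+0) = 23
v[6] = max(3+23-1, 10+19-1, 14+14-1, 15+10-1, 20+3-1, 20+0) = 28
v[7] = max(3+28-1, 10+23-1, 14+19-1, …, 20+3-1, 38+0) = 38
v[8] = max(3+38-1, 10+28-1, 14+23-1, …, 38+3-1, 22+0) = 40
v[9] = max(3+40-1, 10+38-1, 14+28-1, …, 22+3-1, 49+0) = 49
Best is to make no cuts and sell whole for $49.

49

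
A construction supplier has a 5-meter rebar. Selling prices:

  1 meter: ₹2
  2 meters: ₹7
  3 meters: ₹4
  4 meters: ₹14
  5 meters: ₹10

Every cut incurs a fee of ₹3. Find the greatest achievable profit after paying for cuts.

Consider every possible first cut. net[k] is the best of p[i]+net[k−i] over all sellable i≤k, charging 3 whenever i<k.
net[1] = 2
net[2] = max(2+2-3, 7+0) = 7
net[3] = max(2+7-3, 7+2-3, 4+0) = 6
net[4] = max(2+6-3, 7+7-3, 4+2-3, 14+0) = 14
net[5] = max(2+14-3, 7+6-3, 4+7-3, 14+2-3, 10+0) = 13
One optimal plan: pieces 4 + 1 (1 cut) → ₹16 − ₹3 = ₹13.

13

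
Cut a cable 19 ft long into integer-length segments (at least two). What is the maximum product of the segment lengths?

972

Fill m[k] for k=2..19: at each k try every first piece i and multiply by the better of (k−i) uncut or m[k−i].
m[2] = 1*max(1,0) = 1*1 = 1
m[3] = max(1*2, 2*1) = 2
m[4] = max(1*3, 2*2, 3*1) = 4
m[5] = max(1*4, 2*3, 3*2, 4*1) = 6
m[6] = max(1*6, 2*4, 3*3, 4*2, 5*1) = 9
m[7] = max(1*9, 2*6, 3*4, 4*3, 5*2, 6*1) = 12
m[8] = max(1*12, 2*9, 3*6, …, 6*2, 7*1) = 18
m[9] = max(1*18, 2*12, 3*9, …, 7*2, 8*1) = 27
m[10] = max(1*27, 2*18, 3*12, …, 8*2, 9*1) = 36
m[11] = max(1*36, 2*27, 3*18, …, 9*2, 10*1) = 54
m[12] = max(1*54, 2*36, 3*27, …, 10*2, 11*1) = 81
m[13] = max(1*81, 2*54, 3*36, …, 11*2, 12*1) = 108
m[14] = max(1*108, 2*81, 3*54, …, 12*2, 13*1) = 162
m[15] = max(1*162, 2*108, 3*81, …, 13*2, 14*1) = 243
m[16] = max(1*243, 2*162, 3*108, …, 14*2, 15*1) = 324
m[17] = max(1*324, 2*243, 3*162, …, 15*2, 16*1) = 486
m[18] = max(1*486, 2*324, 3*243, …, 16*2, 17*1) = 729
m[19] = max(1*729, 2*486, 3*324, …, 17*2, 18*1) = 972
One optimal split: 3 + 3 + 3 + 3 + 3 + 2 + 2; product 3*3*3*3*3*2*2 = 972.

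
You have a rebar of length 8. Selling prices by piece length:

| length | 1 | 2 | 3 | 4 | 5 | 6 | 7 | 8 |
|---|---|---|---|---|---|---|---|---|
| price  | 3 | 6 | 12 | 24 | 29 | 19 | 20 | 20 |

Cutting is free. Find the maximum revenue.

48

Build r[k] bottom-up: r[k] = max over allowed piece i of (p[i] + r[k−i]).
r[1] = 3
r[2] = 6  (first piece 1, then r[1]=3)
r[3] = 12
r[4] = 24
r[5] = 29
r[6] = 32  (first piece 1, then r[5]=29)
r[7] = 36  (first piece 3, then r[4]=24)
r[8] = 48  (first piece 4, then r[4]=24)
One optimal cutting: 4 + 4 → ₹24 + ₹24 = ₹48.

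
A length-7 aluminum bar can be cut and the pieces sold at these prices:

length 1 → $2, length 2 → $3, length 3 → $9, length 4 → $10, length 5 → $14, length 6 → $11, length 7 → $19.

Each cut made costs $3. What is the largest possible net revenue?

Consider every possible first cut. net[k] is the best of p[i]+net[k−i] over all sellable i≤k, charging 3 whenever i<k.
net[1] = 2
net[2] = 3
net[3] = 9
net[4] = 10
net[5] = 14
net[6] = 15  (first piece 3, then net[3]=9)
net[7] = 19
Best is to make no cuts and sell whole for $19.

19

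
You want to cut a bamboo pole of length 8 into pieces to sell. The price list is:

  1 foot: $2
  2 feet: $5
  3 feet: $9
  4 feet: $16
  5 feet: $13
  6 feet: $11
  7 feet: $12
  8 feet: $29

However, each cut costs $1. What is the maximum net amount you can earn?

31

Let net[k] be the best obtainable value from length k. For each k, try every first piece i and keep the best of price[i] + net[k−i] minus the 1 cut fee when i<k.
net[1] = 2
net[2] = max(2+2-1, 5+0) = 5
net[3] = max(2+5-1, 5+2-1, 9+0) = 9
net[4] = max(2+9-1, 5+5-1, 9+2-1, 16+0) = 16
net[5] = max(2+16-1, 5+9-1, 9+5-1, 16+2-1, 13+0) = 17
net[6] = max(2+17-1, 5+16-1, 9+9-1, 16+5-1, 13+2-1, 11+0) = 20
net[7] = max(2+20-1, 5+17-1, 9+16-1, …, 11+2-1, 12+0) = 24
net[8] = max(2+24-1, 5+20-1, 9+17-1, …, 12+2-1, 29+0) = 31
One optimal plan: pieces 4 + 4 (1 cut) → $32 − $1 = $31.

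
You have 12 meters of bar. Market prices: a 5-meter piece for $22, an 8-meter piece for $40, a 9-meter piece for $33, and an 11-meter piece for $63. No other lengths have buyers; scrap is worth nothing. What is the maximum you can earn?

Let r[k] be the best obtainable value from length k. For each k, try every first piece i and keep the best of price[i] + r[k−i].
r[1] = 0
r[2] = 0
r[3] = 0
r[4] = 0
r[5] = 22
r[6] = 22
r[7] = 22
r[8] = max(22+0, 40+0) = 40
r[9] = max(22+0, 40+0, 33+0) = 40
r[10] = max(22+22, 40+0, 33+0) = 44
r[11] = max(22+22, 40+0, 33+0, 63+0) = 63
r[12] = max(22+22, 40+0, 33+0, 63+0) = 63
One optimal cutting: pieces 11 with 1 meter of scrap → $63.

63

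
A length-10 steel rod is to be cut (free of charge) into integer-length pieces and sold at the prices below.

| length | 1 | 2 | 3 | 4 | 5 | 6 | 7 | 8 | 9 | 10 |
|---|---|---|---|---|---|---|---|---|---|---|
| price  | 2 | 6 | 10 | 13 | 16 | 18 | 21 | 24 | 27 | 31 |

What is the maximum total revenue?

33

Consider every possible first cut. v[k] is the best of p[i]+v[k−i] over all sellable i≤k.
v[1] = 2
v[2] = 6
v[3] = 10
v[4] = 13
v[5] = 16  (first piece 2, then v[3]=10)
v[6] = 20  (first piece 3, then v[3]=10)
v[7] = 23  (first piece 3, then v[4]=13)
v[8] = 26  (first piece 2, then v[6]=20)
v[9] = 30  (first piece 3, then v[6]=20)
v[10] = 33  (first piece 3, then v[7]=23)
One optimal cutting: 4 + 3 + 3 → $13 + $10 + $10 = $33.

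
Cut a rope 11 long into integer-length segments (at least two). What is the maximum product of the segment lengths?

54

Fill prod[k] for k=2..11: at each k try every first piece i and multiply by the better of (k−i) uncut or prod[k−i].
Small cases: prod[2]=1, prod[3]=2, prod[4]=4, prod[5]=6.
prod[6] = 3*max(3,2) = 3*3 = 9
prod[7] = 2*max(5,6) = 2*6 = 12
prod[8] = 2*max(6,9) = 2*9 = 18
prod[9] = 3*max(6,9) = 3*9 = 27
prod[10] = 2*max(8,18) = 2*18 = 36
prod[11] = 2*max(9,27) = 2*27 = 54
One optimal split: 3 + 3 + 3 + 2; product 3*3*3*2 = 54.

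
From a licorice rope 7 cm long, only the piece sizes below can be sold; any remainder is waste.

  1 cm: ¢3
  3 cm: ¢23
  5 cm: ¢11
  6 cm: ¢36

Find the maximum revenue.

49

Build best[k] bottom-up: best[k] = max over allowed piece i of (p[i] + best[k−i]).
best[1] = 3
best[2] = 6  (first piece 1, then best[1]=3)
best[3] = max(3+6, 23+0) = 23
best[4] = max(3+23, 23+3) = 26
best[5] = max(3+26, 23+6, 11+0) = 29
best[6] = max(3+29, 23+23, 11+3, 36+0) = 46
best[7] = max(3+46, 23+26, 11+6, 36+3) = 49
One optimal cutting: 3 + 3 + 1 → ¢49.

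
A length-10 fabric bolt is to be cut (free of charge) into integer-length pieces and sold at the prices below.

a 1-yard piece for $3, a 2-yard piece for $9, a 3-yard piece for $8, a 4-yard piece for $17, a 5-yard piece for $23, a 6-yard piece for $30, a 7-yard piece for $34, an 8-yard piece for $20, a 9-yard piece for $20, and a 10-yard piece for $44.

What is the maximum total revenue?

48

Consider every possible first cut. R[k] is the best of p[i]+R[k−i] over all sellable i≤k.
R[1] = 3
R[2] = 9
R[3] = 12  (first piece 1, then R[2]=9)
R[4] = 18  (first piece 2, then R[2]=9)
R[5] = 23
R[6] = 30
R[7] = 34
R[8] = 39  (first piece 2, then R[6]=30)
R[9] = 43  (first piece 2, then R[7]=34)
R[10] = 48  (first piece 2, then R[8]=39)
One optimal cutting: 6 + 2 + 2 → $30 + $9 + $9 = $48.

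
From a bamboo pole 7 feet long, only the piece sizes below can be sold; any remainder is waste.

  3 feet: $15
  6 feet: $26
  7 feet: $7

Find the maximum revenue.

Let best[k] be the best obtainable value from length k. For each k, try every first piece i and keep the best of price[i] + best[k−i].
best[1] = 0
best[2] = 0
best[3] = 15
best[4] = 15
best[5] = 15
best[6] = max(15+15, 26+0) = 30
best[7] = max(15+15, 26+0, 7+0) = 30
One optimal cutting: pieces 3 + 3 with 1 foot of scrap → $30.

30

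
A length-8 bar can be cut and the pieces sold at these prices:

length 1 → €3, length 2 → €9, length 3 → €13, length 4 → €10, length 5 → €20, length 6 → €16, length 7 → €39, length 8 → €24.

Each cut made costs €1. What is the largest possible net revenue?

Let v[k] be the best obtainable value from length k. For each k, try every first piece i and keep the best of price[i] + v[k−i] minus the 1 cut fee when i<k.
v[1] = 3
v[2] = max(3+3-1, 9+0) = 9
v[3] = max(3+9-1, 9+3-1, 13+0) = 13
v[4] = max(3+13-1, 9+9-1, 13+3-1, 10+0) = 17
v[5] = max(3+17-1, 9+13-1, 13+9-1, 10+3-1, 20+0) = 21
v[6] = max(3+21-1, 9+17-1, 13+13-1, 10+9-1, 20+3-1, 16+0) = 25
v[7] = max(3+25-1, 9+21-1, 13+17-1, …, 16+3-1, 39+0) = 39
v[8] = max(3+39-1, 9+25-1, 13+21-1, …, 39+3-1, 24+0) = 41
One optimal plan: pieces 7 + 1 (1 cut) → €42 − €1 = €41.

41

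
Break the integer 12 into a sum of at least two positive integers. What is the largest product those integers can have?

Let g[k] be the best product for length k (with at least one cut). For each first piece i, the rest contributes max(k−i, g[k−i]).
g[2] = 1*max(1,0) = 1*1 = 1
g[3] = max(1*2, 2*1) = 2
g[4] = max(1*3, 2*2, 3*1) = 4
g[5] = max(1*4, 2*3, 3*2, 4*1) = 6
g[6] = max(1*6, 2*4, 3*3, 4*2, 5*1) = 9
g[7] = max(1*9, 2*6, 3*4, 4*3, 5*2, 6*1) = 12
g[8] = max(1*12, 2*9, 3*6, …, 6*2, 7*1) = 18
g[9] = max(1*18, 2*12, 3*9, …, 7*2, 8*1) = 27
g[10] = max(1*27, 2*18, 3*12, …, 8*2, 9*1) = 36
g[11] = max(1*36, 2*27, 3*18, …, 9*2, 10*1) = 54
g[12] = max(1*54, 2*36, 3*27, …, 10*2, 11*1) = 81
One optimal split: 3 + 3 + 3 + 3; product 3*3*3*3 = 81.

81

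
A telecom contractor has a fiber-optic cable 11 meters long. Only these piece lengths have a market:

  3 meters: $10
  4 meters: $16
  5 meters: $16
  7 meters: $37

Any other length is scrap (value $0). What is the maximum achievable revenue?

53

Build f[k] bottom-up: f[k] = max over allowed piece i of (p[i] + f[k−i]).
f[1] = 0
f[2] = 0
f[3] = 10
f[4] = 16
f[5] = 16
f[6] = 20  (first piece 3, then f[3]=10)
f[7] = 37
f[8] = 37
f[9] = 37
f[10] = 47  (first piece 3, then f[7]=37)
f[11] = 53  (first piece 4, then f[7]=37)
One optimal cutting: 7 + 4 → $53.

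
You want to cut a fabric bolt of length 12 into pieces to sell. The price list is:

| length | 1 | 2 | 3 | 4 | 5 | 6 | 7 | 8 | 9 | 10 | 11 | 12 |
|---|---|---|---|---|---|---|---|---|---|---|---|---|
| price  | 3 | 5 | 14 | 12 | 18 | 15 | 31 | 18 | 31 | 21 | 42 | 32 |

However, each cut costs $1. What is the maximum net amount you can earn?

53

Consider every possible first cut. r[k] is the best of p[i]+r[k−i] over all sellable i≤k, charging 1 whenever i<k.
r[1] = 3
r[2] = max(3+3-1, 5+0) = 5
r[3] = max(3+5-1, 5+3-1, 14+0) = 14
r[4] = max(3+14-1, 5+5-1, 14+3-1, 12+0) = 16
r[5] = max(3+16-1, 5+14-1, 14+5-1, 12+3-1, 18+0) = 18
r[6] = max(3+18-1, 5+16-1, 14+14-1, 12+5-1, 18+3-1, 15+0) = 27
r[7] = max(3+27-1, 5+18-1, 14+16-1, …, 15+3-1, 31+0) = 31
r[8] = max(3+31-1, 5+27-1, 14+18-1, …, 31+3-1, 18+0) = 33
r[9] = max(3+33-1, 5+31-1, 14+27-1, …, 18+3-1, 31+0) = 40
r[10] = max(3+40-1, 5+33-1, 14+31-1, …, 31+3-1, 21+0) = 44
r[11] = max(3+44-1, 5+40-1, 14+33-1, …, 21+3-1, 42+0) = 46
r[12] = max(3+46-1, 5+44-1, 14+40-1, …, 42+3-1, 32+0) = 53
One optimal plan: pieces 3 + 3 + 3 + 3 (3 cuts) → $56 − $3 = $53.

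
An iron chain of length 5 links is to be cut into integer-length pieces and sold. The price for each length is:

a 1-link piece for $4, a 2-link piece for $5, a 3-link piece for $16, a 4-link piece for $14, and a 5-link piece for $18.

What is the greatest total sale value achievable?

24

Build v[k] bottom-up: v[k] = max over allowed piece i of (p[i] + v[k−i]).
v[1] = 4
v[2] = max(4+4, 5+0) = 8
v[3] = max(4+8, 5+4, 16+0) = 16
v[4] = max(4+16, 5+8, 16+4, 14+0) = 20
v[5] = max(4+20, 5+16, 16+8, 14+4, 18+0) = 24
One optimal cutting: 3 + 1 + 1 → $16 + $4 + $4 = $24.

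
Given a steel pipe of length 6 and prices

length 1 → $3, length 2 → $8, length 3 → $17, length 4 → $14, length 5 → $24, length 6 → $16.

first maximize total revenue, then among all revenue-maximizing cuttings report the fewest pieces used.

Build r[k] bottom-up: r[k] = max over allowed piece i of (p[i] + r[k−i]).
r[1] = 3
r[2] = 8
r[3] = 17
r[4] = 20  (first piece 1, then r[3]=17)
r[5] = 25  (first piece 2, then r[3]=17)
r[6] = 34  (first piece 3, then r[3]=17)
Maximum revenue is $34.
Now minimize piece count subject to staying optimal: for each k, pieces[k] = 1 + min over i with p[i]+r[k−i]=r[k] of pieces[k−i].
pieces[3] = 1
pieces[4] = 2
pieces[5] = 2
pieces[6] = 2

2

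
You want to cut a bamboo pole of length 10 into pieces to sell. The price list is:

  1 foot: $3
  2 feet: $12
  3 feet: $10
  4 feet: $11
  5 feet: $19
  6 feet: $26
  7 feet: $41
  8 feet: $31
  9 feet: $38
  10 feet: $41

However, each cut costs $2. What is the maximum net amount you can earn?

52

Let net[k] be the best obtainable value from length k. For each k, try every first piece i and keep the best of price[i] + net[k−i] minus the 2 cut fee when i<k.
net[1] = 3
net[2] = 12
net[3] = 13  (first piece 1, then net[2]=12)
net[4] = 22  (first piece 2, then net[2]=12)
net[5] = 23  (first piece 1, then net[4]=22)
net[6] = 32  (first piece 2, then net[4]=22)
net[7] = 41
net[8] = 42  (first piece 1, then net[7]=41)
net[9] = 51  (first piece 2, then net[7]=41)
net[10] = 52  (first piece 1, then net[9]=51)
One optimal plan: pieces 7 + 2 + 1 (2 cuts) → $56 − $4 = $52.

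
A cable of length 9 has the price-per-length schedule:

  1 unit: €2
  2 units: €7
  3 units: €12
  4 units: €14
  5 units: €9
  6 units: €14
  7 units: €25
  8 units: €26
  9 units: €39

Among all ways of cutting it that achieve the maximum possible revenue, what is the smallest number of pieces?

Build r[k] bottom-up: r[k] = max over allowed piece i of (p[i] + r[k−i]).
r[1] = 2
r[2] = max(2+2, 7+0) = 7
r[3] = max(2+7, 7+2, 12+0) = 12
r[4] = max(2+12, 7+7, 12+2, 14+0) = 14
r[5] = max(2+14, 7+12, 12+7, 14+2, 9+0) = 19
r[6] = max(2+19, 7+14, 12+12, 14+7, 9+2, 14+0) = 24
r[7] = max(2+24, 7+19, 12+14, …, 14+2, 25+0) = 26
r[8] = max(2+26, 7+24, 12+19, …, 25+2, 26+0) = 31
r[9] = max(2+31, 7+26, 12+24, …, 26+2, 39+0) = 39
Maximum revenue is €39.
Now minimize piece count subject to staying optimal: for each k, pieces[k] = 1 + min over i with p[i]+r[k−i]=r[k] of pieces[k−i].
pieces[6] = 2
pieces[7] = 2
pieces[8] = 3
pieces[9] = 1

1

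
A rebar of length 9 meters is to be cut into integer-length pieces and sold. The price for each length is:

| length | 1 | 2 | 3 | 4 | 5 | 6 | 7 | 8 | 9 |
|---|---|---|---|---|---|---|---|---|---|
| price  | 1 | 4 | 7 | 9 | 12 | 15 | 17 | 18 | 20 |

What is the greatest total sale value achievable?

Build best[k] bottom-up: best[k] = max over allowed piece i of (p[i] + best[k−i]).
best[1] = 1
best[2] = max(1+1, 4+0) = 4
best[3] = max(1+4, 4+1, 7+0) = 7
best[4] = max(1+7, 4+4, 7+1, 9+0) = 9
best[5] = max(1+9, 4+7, 7+4, 9+1, 12+0) = 12
best[6] = max(1+12, 4+9, 7+7, 9+4, 12+1, 15+0) = 15
best[7] = max(1+15, 4+12, 7+9, …, 15+1, 17+0) = 17
best[8] = max(1+17, 4+15, 7+12, …, 17+1, 18+0) = 19
best[9] = max(1+19, 4+17, 7+15, …, 18+1, 20+0) = 22
One optimal cutting: 6 + 3 → ₹15 + ₹7 = ₹22.

22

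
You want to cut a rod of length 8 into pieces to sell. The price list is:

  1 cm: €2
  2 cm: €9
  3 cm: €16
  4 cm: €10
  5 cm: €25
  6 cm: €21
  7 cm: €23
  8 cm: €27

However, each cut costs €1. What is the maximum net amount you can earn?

40

Build net[k] bottom-up: net[k] = max over allowed piece i of (p[i] + net[k−i]) − 1 per cut.
net[1] = 2
net[2] = max(2+2-1, 9+0) = 9
net[3] = max(2+9-1, 9+2-1, 16+0) = 16
net[4] = max(2+16-1, 9+9-1, 16+2-1, 10+0) = 17
net[5] = max(2+17-1, 9+16-1, 16+9-1, 10+2-1, 25+0) = 25
net[6] = max(2+25-1, 9+17-1, 16+16-1, 10+9-1, 25+2-1, 21+0) = 31
net[7] = max(2+31-1, 9+25-1, 16+17-1, …, 21+2-1, 23+0) = 33
net[8] = max(2+33-1, 9+31-1, 16+25-1, …, 23+2-1, 27+0) = 40
One optimal plan: pieces 5 + 3 (1 cut) → €41 − €1 = €40.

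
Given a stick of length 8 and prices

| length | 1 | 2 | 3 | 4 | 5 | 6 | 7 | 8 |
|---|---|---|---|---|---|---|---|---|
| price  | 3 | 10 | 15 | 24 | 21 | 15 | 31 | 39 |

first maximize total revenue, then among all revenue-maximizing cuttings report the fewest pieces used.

Build r[k] bottom-up: r[k] = max over allowed piece i of (p[i] + r[k−i]).
r[1] = 3
r[2] = 10
r[3] = 15
r[4] = 24
r[5] = 27  (first piece 1, then r[4]=24)
r[6] = 34  (first piece 2, then r[4]=24)
r[7] = 39  (first piece 3, then r[4]=24)
r[8] = 48  (first piece 4, then r[4]=24)
Maximum revenue is 48.
Now minimize piece count subject to staying optimal: for each k, pieces[k] = 1 + min over i with p[i]+r[k−i]=r[k] of pieces[k−i].
pieces[5] = 2
pieces[6] = 2
pieces[7] = 2
pieces[8] = 2

2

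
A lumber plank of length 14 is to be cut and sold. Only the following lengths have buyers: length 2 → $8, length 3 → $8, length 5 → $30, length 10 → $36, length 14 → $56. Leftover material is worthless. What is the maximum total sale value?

Consider every possible first cut. r[k] is the best of p[i]+r[k−i] over all sellable i≤k.
r[1] = 0
r[2] = 8
r[3] = max(8+0, 8+0) = 8
r[4] = max(8+8, 8+0) = 16
r[5] = max(8+8, 8+8, 30+0) = 30
r[6] = max(8+16, 8+8, 30+0) = 30
r[7] = max(8+30, 8+16, 30+8) = 38
r[8] = max(8+30, 8+30, 30+8) = 38
r[9] = max(8+38, 8+30, 30+16) = 46
r[10] = max(8+38, 8+38, 30+30, 36+0) = 60
r[11] = max(8+46, 8+38, 30+30, 36+0) = 60
r[12] = max(8+60, 8+46, 30+38, 36+8) = 68
r[13] = max(8+60, 8+60, 30+38, 36+8) = 68
r[14] = max(8+68, 8+60, 30+46, 36+16, 56+0) = 76
One optimal cutting: 5 + 5 + 2 + 2 → $76.

76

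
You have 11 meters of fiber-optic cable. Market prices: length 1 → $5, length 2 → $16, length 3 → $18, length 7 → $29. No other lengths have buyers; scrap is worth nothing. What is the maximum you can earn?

Let r[k] be the best obtainable value from length k. For each k, try every first piece i and keep the best of price[i] + r[k−i].
r[1] = 5
r[2] = max(5+5, 16+0) = 16
r[3] = max(5+16, 16+5, 18+0) = 21
r[4] = max(5+21, 16+16, 18+5) = 32
r[5] = max(5+32, 16+21, 18+16) = 37
r[6] = max(5+37, 16+32, 18+21) = 48
r[7] = max(5+48, 16+37, 18+32, 29+0) = 53
r[8] = max(5+53, 16+48, 18+37, 29+5) = 64
r[9] = max(5+64, 16+53, 18+48, 29+16) = 69
r[10] = max(5+69, 16+64, 18+53, 29+21) = 80
r[11] = max(5+80, 16+69, 18+64, 29+32) = 85
One optimal cutting: 2 + 2 + 2 + 2 + 2 + 1 → $85.

85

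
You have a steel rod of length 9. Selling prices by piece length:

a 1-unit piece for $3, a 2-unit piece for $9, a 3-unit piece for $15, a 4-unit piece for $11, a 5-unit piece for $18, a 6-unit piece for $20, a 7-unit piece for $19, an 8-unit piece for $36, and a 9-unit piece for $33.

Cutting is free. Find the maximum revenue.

Let r[k] be the best obtainable value from length k. For each k, try every first piece i and keep the best of price[i] + r[k−i].
r[1] = 3
r[2] = 9
r[3] = 15
r[4] = 18  (first piece 1, then r[3]=15)
r[5] = 24  (first piece 2, then r[3]=15)
r[6] = 30  (first piece 3, then r[3]=15)
r[7] = 33  (first piece 1, then r[6]=30)
r[8] = 39  (first piece 2, then r[6]=30)
r[9] = 45  (first piece 3, then r[6]=30)
One optimal cutting: 3 + 3 + 3 → $15 + $15 + $15 = $45.

45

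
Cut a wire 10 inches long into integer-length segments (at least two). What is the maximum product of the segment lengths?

36

Define g[k] = max over 1≤i<k of i · max(k−i, g[k−i]); the inner max lets the remainder stay uncut if that's better.
g[2] = 1×max(1,0) = 1×1 = 1
g[3] = 1×max(2,1) = 1×2 = 2
g[4] = 2×max(2,1) = 2×2 = 4
g[5] = 2×max(3,2) = 2×3 = 6
g[6] = 3×max(3,2) = 3×3 = 9
g[7] = 2×max(5,6) = 2×6 = 12
g[8] = 2×max(6,9) = 2×9 = 18
g[9] = 3×max(6,9) = 3×9 = 27
g[10] = 2×max(8,18) = 2×18 = 36
One optimal split: 3 + 3 + 2 + 2; product 3×3×2×2 = 36.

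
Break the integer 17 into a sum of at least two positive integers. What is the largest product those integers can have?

Let P[k] be the best product for length k (with at least one cut). For each first piece i, the rest contributes max(k−i, P[k−i]).
P[2] = 1×max(1,0) = 1×1 = 1
P[3] = 1×max(2,1) = 1×2 = 2
P[4] = 2×max(2,1) = 2×2 = 4
P[5] = 2×max(3,2) = 2×3 = 6
P[6] = 3×max(3,2) = 3×3 = 9
P[7] = 2×max(5,6) = 2×6 = 12
P[8] = 2×max(6,9) = 2×9 = 18
P[9] = 3×max(6,9) = 3×9 = 27
P[10] = 2×max(8,18) = 2×18 = 36
P[11] = 2×max(9,27) = 2×27 = 54
P[12] = 3×max(9,27) = 3×27 = 81
P[13] = 2×max(11,54) = 2×54 = 108
P[14] = 2×max(12,81) = 2×81 = 162
P[15] = 3×max(12,81) = 3×81 = 243
P[16] = 2×max(14,162) = 2×162 = 324
P[17] = 2×max(15,243) = 2×243 = 486
One optimal split: 3 + 3 + 3 + 3 + 3 + 2; product 3×3×3×3×3×2 = 486.

486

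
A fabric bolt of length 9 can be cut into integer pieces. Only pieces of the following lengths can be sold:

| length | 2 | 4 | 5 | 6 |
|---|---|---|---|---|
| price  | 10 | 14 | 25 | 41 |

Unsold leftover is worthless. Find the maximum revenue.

51

Consider every possible first cut. f[k] is the best of p[i]+f[k−i] over all sellable i≤k.
f[1] = 0
f[2] = 10
f[3] = 10
f[4] = max(10+10, 14+0) = 20
f[5] = max(10+10, 14+0, 25+0) = 25
f[6] = max(10+20, 14+10, 25+0, 41+0) = 41
f[7] = max(10+25, 14+10, 25+10, 41+0) = 41
f[8] = max(10+41, 14+20, 25+10, 41+10) = 51
f[9] = max(10+41, 14+25, 25+20, 41+10) = 51
One optimal cutting: pieces 6 + 2 with 1 yard of scrap → $51.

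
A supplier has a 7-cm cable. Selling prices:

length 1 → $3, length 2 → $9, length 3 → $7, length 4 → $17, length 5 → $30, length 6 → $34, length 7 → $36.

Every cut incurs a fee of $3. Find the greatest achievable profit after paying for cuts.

36

Build r[k] bottom-up: r[k] = max over allowed piece i of (p[i] + r[k−i]) − 3 per cut.
r[1] = 3
r[2] = 9
r[3] = 9  (first piece 1, then r[2]=9)
r[4] = 17
r[5] = 30
r[6] = 34
r[7] = 36  (first piece 2, then r[5]=30)
One optimal plan: pieces 5 + 2 (1 cut) → $39 − $3 = $36.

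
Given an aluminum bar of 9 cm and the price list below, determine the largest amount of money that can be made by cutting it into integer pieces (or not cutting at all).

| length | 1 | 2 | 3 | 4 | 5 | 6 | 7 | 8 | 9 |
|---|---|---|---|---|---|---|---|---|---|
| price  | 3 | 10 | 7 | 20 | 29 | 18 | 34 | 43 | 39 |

49

Build best[k] bottom-up: best[k] = max over allowed piece i of (p[i] + best[k−i]).
best[1] = 3
best[2] = max(3+3, 10+0) = 10
best[3] = max(3+10, 10+3, 7+0) = 13
best[4] = max(3+13, 10+10, 7+3, 20+0) = 20
best[5] = max(3+20, 10+13, 7+10, 20+3, 29+0) = 29
best[6] = max(3+29, 10+20, 7+13, 20+10, 29+3, 18+0) = 32
best[7] = max(3+32, 10+29, 7+20, …, 18+3, 34+0) = 39
best[8] = max(3+39, 10+32, 7+29, …, 34+3, 43+0) = 43
best[9] = max(3+43, 10+39, 7+32, …, 43+3, 39+0) = 49
One optimal cutting: 5 + 2 + 2 → $29 + $10 + $10 = $49.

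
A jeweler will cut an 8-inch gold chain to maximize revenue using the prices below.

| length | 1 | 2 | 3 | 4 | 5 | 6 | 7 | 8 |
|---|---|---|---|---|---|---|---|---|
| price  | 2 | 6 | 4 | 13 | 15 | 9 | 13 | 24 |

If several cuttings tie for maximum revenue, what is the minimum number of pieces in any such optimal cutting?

2

Consider every possible first cut. r[k] is the best of p[i]+r[k−i] over all sellable i≤k.
r[1] = 2
r[2] = max(2+2, 6+0) = 6
r[3] = max(2+6, 6+2, 4+0) = 8
r[4] = max(2+8, 6+6, 4+2, 13+0) = 13
r[5] = max(2+13, 6+8, 4+6, 13+2, 15+0) = 15
r[6] = max(2+15, 6+13, 4+8, 13+6, 15+2, 9+0) = 19
r[7] = max(2+19, 6+15, 4+13, …, 9+2, 13+0) = 21
r[8] = max(2+21, 6+19, 4+15, …, 13+2, 24+0) = 26
Maximum revenue is $26.
Now minimize piece count subject to staying optimal: for each k, pieces[k] = 1 + min over i with p[i]+r[k−i]=r[k] of pieces[k−i].
pieces[5] = 1
pieces[6] = 2
pieces[7] = 2
pieces[8] = 2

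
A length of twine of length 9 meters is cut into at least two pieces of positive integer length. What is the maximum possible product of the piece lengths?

Let prod[k] be the best product for length k (with at least one cut). For each first piece i, the rest contributes max(k−i, prod[k−i]).
prod[2] = 1×max(1,0) = 1×1 = 1
prod[3] = max(1×2, 2×1) = 2
prod[4] = max(1×3, 2×2, 3×1) = 4
prod[5] = max(1×4, 2×3, 3×2, 4×1) = 6
prod[6] = max(1×6, 2×4, 3×3, 4×2, 5×1) = 9
prod[7] = max(1×9, 2×6, 3×4, 4×3, 5×2, 6×1) = 12
prod[8] = max(1×12, 2×9, 3×6, …, 6×2, 7×1) = 18
prod[9] = max(1×18, 2×12, 3×9, …, 7×2, 8×1) = 27
One optimal split: 3 + 3 + 3; product 3×3×3 = 27.

27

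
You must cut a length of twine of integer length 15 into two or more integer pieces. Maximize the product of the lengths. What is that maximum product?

Let g[k] be the best product for length k (with at least one cut). For each first piece i, the rest contributes max(k−i, g[k−i]).
Small cases: g[2]=1, g[3]=2, g[4]=4, g[5]=6, g[6]=9, g[7]=12, g[8]=18.
g[9] = max(1*18, 2*12, 3*9, …, 7*2, 8*1) = 27
g[10] = max(1*27, 2*18, 3*12, …, 8*2, 9*1) = 36
g[11] = max(1*36, 2*27, 3*18, …, 9*2, 10*1) = 54
g[12] = max(1*54, 2*36, 3*27, …, 10*2, 11*1) = 81
g[13] = max(1*81, 2*54, 3*36, …, 11*2, 12*1) = 108
g[14] = max(1*108, 2*81, 3*54, …, 12*2, 13*1) = 162
g[15] = max(1*162, 2*108, 3*81, …, 13*2, 14*1) = 243
One optimal split: 3 + 3 + 3 + 3 + 3; product 3*3*3*3*3 = 243.

243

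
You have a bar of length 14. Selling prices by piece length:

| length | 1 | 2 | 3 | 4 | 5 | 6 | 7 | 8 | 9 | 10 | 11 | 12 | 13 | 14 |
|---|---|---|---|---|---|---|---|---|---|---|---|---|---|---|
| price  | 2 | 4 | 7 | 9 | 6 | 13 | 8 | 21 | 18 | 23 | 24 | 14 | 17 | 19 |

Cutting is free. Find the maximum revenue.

Let R[k] be the best obtainable value from length k. For each k, try every first piece i and keep the best of price[i] + R[k−i].
R[1] = 2
R[2] = 4  (first piece 1, then R[1]=2)
R[3] = 7
R[4] = 9  (first piece 1, then R[3]=7)
R[5] = 11  (first piece 1, then R[4]=9)
R[6] = 14  (first piece 3, then R[3]=7)
R[7] = 16  (first piece 1, then R[6]=14)
R[8] = 21
R[9] = 23  (first piece 1, then R[8]=21)
R[10] = 25  (first piece 1, then R[9]=23)
R[11] = 28  (first piece 3, then R[8]=21)
R[12] = 30  (first piece 1, then R[11]=28)
R[13] = 32  (first piece 1, then R[12]=30)
R[14] = 35  (first piece 3, then R[11]=28)
One optimal cutting: 8 + 3 + 3 → $21 + $7 + $7 = $35.

35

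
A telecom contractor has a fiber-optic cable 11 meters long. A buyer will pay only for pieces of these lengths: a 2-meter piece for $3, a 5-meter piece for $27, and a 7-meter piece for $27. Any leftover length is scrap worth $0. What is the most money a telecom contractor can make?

54

Build f[k] bottom-up: f[k] = max over allowed piece i of (p[i] + f[k−i]).
f[1] = 0
f[2] = 3
f[3] = 3
f[4] = 6  (first piece 2, then f[2]=3)
f[5] = max(3+3, 27+0) = 27
f[6] = max(3+6, 27+0) = 27
f[7] = max(3+27, 27+3, 27+0) = 30
f[8] = max(3+27, 27+3, 27+0) = 30
f[9] = max(3+30, 27+6, 27+3) = 33
f[10] = max(3+30, 27+27, 27+3) = 54
f[11] = max(3+33, 27+27, 27+6) = 54
One optimal cutting: pieces 5 + 5 with 1 meter of scrap → $54.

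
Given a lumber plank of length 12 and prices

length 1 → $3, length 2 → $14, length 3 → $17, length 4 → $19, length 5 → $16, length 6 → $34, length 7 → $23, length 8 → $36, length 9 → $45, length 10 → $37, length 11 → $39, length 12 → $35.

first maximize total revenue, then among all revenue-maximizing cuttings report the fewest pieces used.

6

Build r[k] bottom-up: r[k] = max over allowed piece i of (p[i] + r[k−i]).
r[1] = 3
r[2] = 14
r[3] = 17  (first piece 1, then r[2]=14)
r[4] = 28  (first piece 2, then r[2]=14)
r[5] = 31  (first piece 1, then r[4]=28)
r[6] = 42  (first piece 2, then r[4]=28)
r[7] = 45  (first piece 1, then r[6]=42)
r[8] = 56  (first piece 2, then r[6]=42)
r[9] = 59  (first piece 1, then r[8]=56)
r[10] = 70  (first piece 2, then r[8]=56)
r[11] = 73  (first piece 1, then r[10]=70)
r[12] = 84  (first piece 2, then r[10]=70)
Maximum revenue is $84.
Now minimize piece count subject to staying optimal: for each k, pieces[k] = 1 + min over i with p[i]+r[k−i]=r[k] of pieces[k−i].
pieces[9] = 4
pieces[10] = 5
pieces[11] = 5
pieces[12] = 6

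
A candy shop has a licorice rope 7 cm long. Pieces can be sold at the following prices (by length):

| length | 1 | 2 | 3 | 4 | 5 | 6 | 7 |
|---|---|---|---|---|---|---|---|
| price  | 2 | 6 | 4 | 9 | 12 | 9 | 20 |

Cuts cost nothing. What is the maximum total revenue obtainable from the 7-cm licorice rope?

20

Let best[k] be the best obtainable value from length k. For each k, try every first piece i and keep the best of price[i] + best[k−i].
best[1] = 2
best[2] = max(2+2, 6+0) = 6
best[3] = max(2+6, 6+2, 4+0) = 8
best[4] = max(2+8, 6+6, 4+2, 9+0) = 12
best[5] = max(2+12, 6+8, 4+6, 9+2, 12+0) = 14
best[6] = max(2+14, 6+12, 4+8, 9+6, 12+2, 9+0) = 18
best[7] = max(2+18, 6+14, 4+12, …, 9+2, 20+0) = 20
One optimal cutting: 2 + 2 + 2 + 1 → ¢6 + ¢6 + ¢6 + ¢2 = ¢20.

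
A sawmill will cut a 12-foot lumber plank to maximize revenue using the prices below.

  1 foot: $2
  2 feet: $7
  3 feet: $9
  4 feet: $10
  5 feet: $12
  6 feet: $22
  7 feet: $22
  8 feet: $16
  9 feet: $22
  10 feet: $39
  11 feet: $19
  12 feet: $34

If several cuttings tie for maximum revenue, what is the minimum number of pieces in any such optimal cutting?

2

Let r[k] be the best obtainable value from length k. For each k, try every first piece i and keep the best of price[i] + r[k−i].
r[1] = 2
r[2] = 7
r[3] = 9  (first piece 1, then r[2]=7)
r[4] = 14  (first piece 2, then r[2]=7)
r[5] = 16  (first piece 1, then r[4]=14)
r[6] = 22
r[7] = 24  (first piece 1, then r[6]=22)
r[8] = 29  (first piece 2, then r[6]=22)
r[9] = 31  (first piece 1, then r[8]=29)
r[10] = 39
r[11] = 41  (first piece 1, then r[10]=39)
r[12] = 46  (first piece 2, then r[10]=39)
Maximum revenue is $46.
Now minimize piece count subject to staying optimal: for each k, pieces[k] = 1 + min over i with p[i]+r[k−i]=r[k] of pieces[k−i].
pieces[9] = 2
pieces[10] = 1
pieces[11] = 2
pieces[12] = 2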